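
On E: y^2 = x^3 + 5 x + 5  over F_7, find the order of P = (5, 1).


Compute successive multiples of P until we hit O:
  1P = (5, 1)
  2P = (1, 5)
  3P = (2, 3)
  4P = (2, 4)
  5P = (1, 2)
  6P = (5, 6)
  7P = O

ord(P) = 7


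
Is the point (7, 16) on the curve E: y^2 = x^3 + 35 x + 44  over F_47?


Check whether y^2 = x^3 + 35 x + 44 (mod 47) for (x, y) = (7, 16).
LHS: y^2 = 16^2 mod 47 = 21
RHS: x^3 + 35 x + 44 = 7^3 + 35*7 + 44 mod 47 = 21
LHS = RHS

Yes, on the curve


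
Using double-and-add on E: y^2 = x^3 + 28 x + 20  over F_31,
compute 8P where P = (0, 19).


k = 8 = 1000_2 (binary, LSB first: 0001)
Double-and-add from P = (0, 19):
  bit 0 = 0: acc unchanged = O
  bit 1 = 0: acc unchanged = O
  bit 2 = 0: acc unchanged = O
  bit 3 = 1: acc = O + (24, 15) = (24, 15)

8P = (24, 15)


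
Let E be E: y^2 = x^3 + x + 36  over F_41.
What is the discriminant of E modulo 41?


4 a^3 + 27 b^2 = 4*1^3 + 27*36^2 = 4 + 34992 = 34996
Delta = -16 * (34996) = -559936
Delta mod 41 = 1

Delta = 1 (mod 41)


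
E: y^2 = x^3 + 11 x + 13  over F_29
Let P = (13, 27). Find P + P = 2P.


Doubling: s = (3 x1^2 + a) / (2 y1)
s = (3*13^2 + 11) / (2*27) mod 29 = 1
x3 = s^2 - 2 x1 mod 29 = 1^2 - 2*13 = 4
y3 = s (x1 - x3) - y1 mod 29 = 1 * (13 - 4) - 27 = 11

2P = (4, 11)


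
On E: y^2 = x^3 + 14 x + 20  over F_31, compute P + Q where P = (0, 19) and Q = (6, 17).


P != Q, so use the chord formula.
s = (y2 - y1) / (x2 - x1) = (29) / (6) mod 31 = 10
x3 = s^2 - x1 - x2 mod 31 = 10^2 - 0 - 6 = 1
y3 = s (x1 - x3) - y1 mod 31 = 10 * (0 - 1) - 19 = 2

P + Q = (1, 2)


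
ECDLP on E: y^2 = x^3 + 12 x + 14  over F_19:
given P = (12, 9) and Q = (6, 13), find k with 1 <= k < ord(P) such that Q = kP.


Enumerate multiples of P until we hit Q = (6, 13):
  1P = (12, 9)
  2P = (6, 6)
  3P = (6, 13)
Match found at i = 3.

k = 3


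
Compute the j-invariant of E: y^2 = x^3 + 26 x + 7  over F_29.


Delta = -16(4 a^3 + 27 b^2) mod 29 = 19
-1728 * (4 a)^3 = -1728 * (4*26)^3 mod 29 = 28
j = 28 * 19^(-1) mod 29 = 3

j = 3 (mod 29)


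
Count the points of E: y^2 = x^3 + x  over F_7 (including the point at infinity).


For each x in F_7, count y with y^2 = x^3 + 1 x + 0 mod 7:
  x = 0: RHS = 0, y in [0]  -> 1 point(s)
  x = 1: RHS = 2, y in [3, 4]  -> 2 point(s)
  x = 3: RHS = 2, y in [3, 4]  -> 2 point(s)
  x = 5: RHS = 4, y in [2, 5]  -> 2 point(s)
Affine points: 7. Add the point at infinity: total = 8.

#E(F_7) = 8


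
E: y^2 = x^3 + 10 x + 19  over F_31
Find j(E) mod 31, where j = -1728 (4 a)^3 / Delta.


Delta = -16(4 a^3 + 27 b^2) mod 31 = 24
-1728 * (4 a)^3 = -1728 * (4*10)^3 mod 31 = 4
j = 4 * 24^(-1) mod 31 = 26

j = 26 (mod 31)


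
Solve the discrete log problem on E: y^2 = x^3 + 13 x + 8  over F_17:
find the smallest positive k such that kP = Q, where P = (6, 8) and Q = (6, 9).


Enumerate multiples of P until we hit Q = (6, 9):
  1P = (6, 8)
  2P = (9, 15)
  3P = (15, 5)
  4P = (15, 12)
  5P = (9, 2)
  6P = (6, 9)
Match found at i = 6.

k = 6


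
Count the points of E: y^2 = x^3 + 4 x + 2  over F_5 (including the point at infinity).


For each x in F_5, count y with y^2 = x^3 + 4 x + 2 mod 5:
  x = 3: RHS = 1, y in [1, 4]  -> 2 point(s)
Affine points: 2. Add the point at infinity: total = 3.

#E(F_5) = 3


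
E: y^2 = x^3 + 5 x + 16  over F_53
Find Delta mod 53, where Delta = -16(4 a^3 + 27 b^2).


4 a^3 + 27 b^2 = 4*5^3 + 27*16^2 = 500 + 6912 = 7412
Delta = -16 * (7412) = -118592
Delta mod 53 = 22

Delta = 22 (mod 53)


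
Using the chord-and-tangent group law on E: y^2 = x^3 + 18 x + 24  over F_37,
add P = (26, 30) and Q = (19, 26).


P != Q, so use the chord formula.
s = (y2 - y1) / (x2 - x1) = (33) / (30) mod 37 = 27
x3 = s^2 - x1 - x2 mod 37 = 27^2 - 26 - 19 = 18
y3 = s (x1 - x3) - y1 mod 37 = 27 * (26 - 18) - 30 = 1

P + Q = (18, 1)


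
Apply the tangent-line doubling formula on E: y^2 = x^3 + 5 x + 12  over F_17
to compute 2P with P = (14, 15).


Doubling: s = (3 x1^2 + a) / (2 y1)
s = (3*14^2 + 5) / (2*15) mod 17 = 9
x3 = s^2 - 2 x1 mod 17 = 9^2 - 2*14 = 2
y3 = s (x1 - x3) - y1 mod 17 = 9 * (14 - 2) - 15 = 8

2P = (2, 8)


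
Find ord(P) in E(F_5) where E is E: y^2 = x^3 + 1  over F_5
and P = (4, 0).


Compute successive multiples of P until we hit O:
  1P = (4, 0)
  2P = O

ord(P) = 2


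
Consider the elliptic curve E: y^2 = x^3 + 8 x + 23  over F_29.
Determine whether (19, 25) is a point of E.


Check whether y^2 = x^3 + 8 x + 23 (mod 29) for (x, y) = (19, 25).
LHS: y^2 = 25^2 mod 29 = 16
RHS: x^3 + 8 x + 23 = 19^3 + 8*19 + 23 mod 29 = 16
LHS = RHS

Yes, on the curve


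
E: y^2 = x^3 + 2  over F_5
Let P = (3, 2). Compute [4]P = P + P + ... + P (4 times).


k = 4 = 100_2 (binary, LSB first: 001)
Double-and-add from P = (3, 2):
  bit 0 = 0: acc unchanged = O
  bit 1 = 0: acc unchanged = O
  bit 2 = 1: acc = O + (3, 2) = (3, 2)

4P = (3, 2)


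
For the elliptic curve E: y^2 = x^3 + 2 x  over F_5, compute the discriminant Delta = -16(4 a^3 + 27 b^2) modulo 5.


4 a^3 + 27 b^2 = 4*2^3 + 27*0^2 = 32 + 0 = 32
Delta = -16 * (32) = -512
Delta mod 5 = 3

Delta = 3 (mod 5)


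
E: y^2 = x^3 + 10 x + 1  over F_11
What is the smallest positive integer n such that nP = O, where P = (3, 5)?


Compute successive multiples of P until we hit O:
  1P = (3, 5)
  2P = (10, 1)
  3P = (10, 10)
  4P = (3, 6)
  5P = O

ord(P) = 5


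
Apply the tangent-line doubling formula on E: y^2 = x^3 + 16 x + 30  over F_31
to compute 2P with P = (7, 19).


Doubling: s = (3 x1^2 + a) / (2 y1)
s = (3*7^2 + 16) / (2*19) mod 31 = 10
x3 = s^2 - 2 x1 mod 31 = 10^2 - 2*7 = 24
y3 = s (x1 - x3) - y1 mod 31 = 10 * (7 - 24) - 19 = 28

2P = (24, 28)


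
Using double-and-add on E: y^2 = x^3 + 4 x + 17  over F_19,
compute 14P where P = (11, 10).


k = 14 = 1110_2 (binary, LSB first: 0111)
Double-and-add from P = (11, 10):
  bit 0 = 0: acc unchanged = O
  bit 1 = 1: acc = O + (14, 10) = (14, 10)
  bit 2 = 1: acc = (14, 10) + (0, 13) = (16, 4)
  bit 3 = 1: acc = (16, 4) + (17, 18) = (11, 9)

14P = (11, 9)


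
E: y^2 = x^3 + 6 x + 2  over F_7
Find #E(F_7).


For each x in F_7, count y with y^2 = x^3 + 6 x + 2 mod 7:
  x = 0: RHS = 2, y in [3, 4]  -> 2 point(s)
  x = 1: RHS = 2, y in [3, 4]  -> 2 point(s)
  x = 2: RHS = 1, y in [1, 6]  -> 2 point(s)
  x = 6: RHS = 2, y in [3, 4]  -> 2 point(s)
Affine points: 8. Add the point at infinity: total = 9.

#E(F_7) = 9


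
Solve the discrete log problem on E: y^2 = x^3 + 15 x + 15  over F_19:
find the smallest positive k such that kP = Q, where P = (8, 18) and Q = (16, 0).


Enumerate multiples of P until we hit Q = (16, 0):
  1P = (8, 18)
  2P = (4, 5)
  3P = (14, 10)
  4P = (3, 7)
  5P = (6, 13)
  6P = (16, 0)
Match found at i = 6.

k = 6


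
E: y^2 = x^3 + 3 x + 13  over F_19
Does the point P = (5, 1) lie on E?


Check whether y^2 = x^3 + 3 x + 13 (mod 19) for (x, y) = (5, 1).
LHS: y^2 = 1^2 mod 19 = 1
RHS: x^3 + 3 x + 13 = 5^3 + 3*5 + 13 mod 19 = 1
LHS = RHS

Yes, on the curve


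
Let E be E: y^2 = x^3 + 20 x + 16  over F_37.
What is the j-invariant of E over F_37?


Delta = -16(4 a^3 + 27 b^2) mod 37 = 7
-1728 * (4 a)^3 = -1728 * (4*20)^3 mod 37 = 8
j = 8 * 7^(-1) mod 37 = 17

j = 17 (mod 37)


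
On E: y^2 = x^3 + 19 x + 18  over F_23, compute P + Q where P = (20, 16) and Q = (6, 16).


P != Q, so use the chord formula.
s = (y2 - y1) / (x2 - x1) = (0) / (9) mod 23 = 0
x3 = s^2 - x1 - x2 mod 23 = 0^2 - 20 - 6 = 20
y3 = s (x1 - x3) - y1 mod 23 = 0 * (20 - 20) - 16 = 7

P + Q = (20, 7)


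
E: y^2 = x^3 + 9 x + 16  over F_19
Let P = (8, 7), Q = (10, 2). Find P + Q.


P != Q, so use the chord formula.
s = (y2 - y1) / (x2 - x1) = (14) / (2) mod 19 = 7
x3 = s^2 - x1 - x2 mod 19 = 7^2 - 8 - 10 = 12
y3 = s (x1 - x3) - y1 mod 19 = 7 * (8 - 12) - 7 = 3

P + Q = (12, 3)


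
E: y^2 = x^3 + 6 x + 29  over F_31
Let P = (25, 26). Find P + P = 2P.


Doubling: s = (3 x1^2 + a) / (2 y1)
s = (3*25^2 + 6) / (2*26) mod 31 = 1
x3 = s^2 - 2 x1 mod 31 = 1^2 - 2*25 = 13
y3 = s (x1 - x3) - y1 mod 31 = 1 * (25 - 13) - 26 = 17

2P = (13, 17)


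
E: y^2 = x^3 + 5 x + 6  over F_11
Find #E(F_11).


For each x in F_11, count y with y^2 = x^3 + 5 x + 6 mod 11:
  x = 1: RHS = 1, y in [1, 10]  -> 2 point(s)
  x = 3: RHS = 4, y in [2, 9]  -> 2 point(s)
  x = 10: RHS = 0, y in [0]  -> 1 point(s)
Affine points: 5. Add the point at infinity: total = 6.

#E(F_11) = 6


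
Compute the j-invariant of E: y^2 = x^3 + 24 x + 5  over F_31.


Delta = -16(4 a^3 + 27 b^2) mod 31 = 23
-1728 * (4 a)^3 = -1728 * (4*24)^3 mod 31 = 30
j = 30 * 23^(-1) mod 31 = 4

j = 4 (mod 31)


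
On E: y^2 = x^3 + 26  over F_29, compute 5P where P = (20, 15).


k = 5 = 101_2 (binary, LSB first: 101)
Double-and-add from P = (20, 15):
  bit 0 = 1: acc = O + (20, 15) = (20, 15)
  bit 1 = 0: acc unchanged = (20, 15)
  bit 2 = 1: acc = (20, 15) + (11, 20) = (18, 0)

5P = (18, 0)


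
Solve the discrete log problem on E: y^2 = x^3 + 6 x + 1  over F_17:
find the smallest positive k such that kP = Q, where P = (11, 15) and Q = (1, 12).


Enumerate multiples of P until we hit Q = (1, 12):
  1P = (11, 15)
  2P = (4, 15)
  3P = (2, 2)
  4P = (0, 16)
  5P = (15, 7)
  6P = (12, 4)
  7P = (13, 7)
  8P = (9, 11)
  9P = (1, 5)
  10P = (6, 7)
  11P = (8, 0)
  12P = (6, 10)
  13P = (1, 12)
Match found at i = 13.

k = 13


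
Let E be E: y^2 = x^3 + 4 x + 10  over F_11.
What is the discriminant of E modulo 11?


4 a^3 + 27 b^2 = 4*4^3 + 27*10^2 = 256 + 2700 = 2956
Delta = -16 * (2956) = -47296
Delta mod 11 = 4

Delta = 4 (mod 11)


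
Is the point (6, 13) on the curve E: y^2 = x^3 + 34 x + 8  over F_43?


Check whether y^2 = x^3 + 34 x + 8 (mod 43) for (x, y) = (6, 13).
LHS: y^2 = 13^2 mod 43 = 40
RHS: x^3 + 34 x + 8 = 6^3 + 34*6 + 8 mod 43 = 41
LHS != RHS

No, not on the curve


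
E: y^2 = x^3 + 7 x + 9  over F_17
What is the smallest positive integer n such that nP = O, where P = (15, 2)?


Compute successive multiples of P until we hit O:
  1P = (15, 2)
  2P = (0, 14)
  3P = (4, 13)
  4P = (16, 16)
  5P = (12, 6)
  6P = (5, 13)
  7P = (13, 6)
  8P = (10, 5)
  ... (continuing to 22P)
  22P = O

ord(P) = 22


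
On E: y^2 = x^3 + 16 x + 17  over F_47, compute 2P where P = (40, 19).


Doubling: s = (3 x1^2 + a) / (2 y1)
s = (3*40^2 + 16) / (2*19) mod 47 = 8
x3 = s^2 - 2 x1 mod 47 = 8^2 - 2*40 = 31
y3 = s (x1 - x3) - y1 mod 47 = 8 * (40 - 31) - 19 = 6

2P = (31, 6)


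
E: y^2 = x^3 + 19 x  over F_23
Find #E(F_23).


For each x in F_23, count y with y^2 = x^3 + 19 x + 0 mod 23:
  x = 0: RHS = 0, y in [0]  -> 1 point(s)
  x = 2: RHS = 0, y in [0]  -> 1 point(s)
  x = 4: RHS = 2, y in [5, 18]  -> 2 point(s)
  x = 5: RHS = 13, y in [6, 17]  -> 2 point(s)
  x = 6: RHS = 8, y in [10, 13]  -> 2 point(s)
  x = 7: RHS = 16, y in [4, 19]  -> 2 point(s)
  x = 9: RHS = 3, y in [7, 16]  -> 2 point(s)
  x = 12: RHS = 1, y in [1, 22]  -> 2 point(s)
  x = 13: RHS = 6, y in [11, 12]  -> 2 point(s)
  x = 15: RHS = 3, y in [7, 16]  -> 2 point(s)
  x = 20: RHS = 8, y in [10, 13]  -> 2 point(s)
  x = 21: RHS = 0, y in [0]  -> 1 point(s)
  x = 22: RHS = 3, y in [7, 16]  -> 2 point(s)
Affine points: 23. Add the point at infinity: total = 24.

#E(F_23) = 24


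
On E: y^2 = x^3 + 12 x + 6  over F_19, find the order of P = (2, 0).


Compute successive multiples of P until we hit O:
  1P = (2, 0)
  2P = O

ord(P) = 2


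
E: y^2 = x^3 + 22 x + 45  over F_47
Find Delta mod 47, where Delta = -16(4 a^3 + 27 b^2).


4 a^3 + 27 b^2 = 4*22^3 + 27*45^2 = 42592 + 54675 = 97267
Delta = -16 * (97267) = -1556272
Delta mod 47 = 39

Delta = 39 (mod 47)


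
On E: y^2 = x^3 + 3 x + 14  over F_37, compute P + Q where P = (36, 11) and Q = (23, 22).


P != Q, so use the chord formula.
s = (y2 - y1) / (x2 - x1) = (11) / (24) mod 37 = 2
x3 = s^2 - x1 - x2 mod 37 = 2^2 - 36 - 23 = 19
y3 = s (x1 - x3) - y1 mod 37 = 2 * (36 - 19) - 11 = 23

P + Q = (19, 23)


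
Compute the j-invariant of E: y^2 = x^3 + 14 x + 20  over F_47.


Delta = -16(4 a^3 + 27 b^2) mod 47 = 42
-1728 * (4 a)^3 = -1728 * (4*14)^3 mod 47 = 29
j = 29 * 42^(-1) mod 47 = 13

j = 13 (mod 47)


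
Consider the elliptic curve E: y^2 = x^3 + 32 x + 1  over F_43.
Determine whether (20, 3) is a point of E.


Check whether y^2 = x^3 + 32 x + 1 (mod 43) for (x, y) = (20, 3).
LHS: y^2 = 3^2 mod 43 = 9
RHS: x^3 + 32 x + 1 = 20^3 + 32*20 + 1 mod 43 = 41
LHS != RHS

No, not on the curve


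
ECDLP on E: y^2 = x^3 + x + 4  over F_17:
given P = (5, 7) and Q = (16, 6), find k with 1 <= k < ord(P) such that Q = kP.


Enumerate multiples of P until we hit Q = (16, 6):
  1P = (5, 7)
  2P = (16, 11)
  3P = (4, 15)
  4P = (4, 2)
  5P = (16, 6)
Match found at i = 5.

k = 5


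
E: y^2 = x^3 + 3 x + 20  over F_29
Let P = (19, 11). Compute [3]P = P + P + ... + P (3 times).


k = 3 = 11_2 (binary, LSB first: 11)
Double-and-add from P = (19, 11):
  bit 0 = 1: acc = O + (19, 11) = (19, 11)
  bit 1 = 1: acc = (19, 11) + (27, 8) = (28, 25)

3P = (28, 25)


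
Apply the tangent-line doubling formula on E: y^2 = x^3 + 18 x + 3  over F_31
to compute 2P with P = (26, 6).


Doubling: s = (3 x1^2 + a) / (2 y1)
s = (3*26^2 + 18) / (2*6) mod 31 = 0
x3 = s^2 - 2 x1 mod 31 = 0^2 - 2*26 = 10
y3 = s (x1 - x3) - y1 mod 31 = 0 * (26 - 10) - 6 = 25

2P = (10, 25)


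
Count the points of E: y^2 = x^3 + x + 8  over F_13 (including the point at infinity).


For each x in F_13, count y with y^2 = x^3 + 1 x + 8 mod 13:
  x = 1: RHS = 10, y in [6, 7]  -> 2 point(s)
  x = 3: RHS = 12, y in [5, 8]  -> 2 point(s)
  x = 6: RHS = 9, y in [3, 10]  -> 2 point(s)
  x = 10: RHS = 4, y in [2, 11]  -> 2 point(s)
Affine points: 8. Add the point at infinity: total = 9.

#E(F_13) = 9


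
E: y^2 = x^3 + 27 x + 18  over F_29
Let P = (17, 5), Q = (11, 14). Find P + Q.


P != Q, so use the chord formula.
s = (y2 - y1) / (x2 - x1) = (9) / (23) mod 29 = 13
x3 = s^2 - x1 - x2 mod 29 = 13^2 - 17 - 11 = 25
y3 = s (x1 - x3) - y1 mod 29 = 13 * (17 - 25) - 5 = 7

P + Q = (25, 7)


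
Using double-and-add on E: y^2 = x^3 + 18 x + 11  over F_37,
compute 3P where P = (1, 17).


k = 3 = 11_2 (binary, LSB first: 11)
Double-and-add from P = (1, 17):
  bit 0 = 1: acc = O + (1, 17) = (1, 17)
  bit 1 = 1: acc = (1, 17) + (10, 9) = (14, 11)

3P = (14, 11)


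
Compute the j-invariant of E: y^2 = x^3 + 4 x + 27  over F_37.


Delta = -16(4 a^3 + 27 b^2) mod 37 = 27
-1728 * (4 a)^3 = -1728 * (4*4)^3 mod 37 = 27
j = 27 * 27^(-1) mod 37 = 1

j = 1 (mod 37)


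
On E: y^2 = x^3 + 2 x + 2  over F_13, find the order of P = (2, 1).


Compute successive multiples of P until we hit O:
  1P = (2, 1)
  2P = (6, 10)
  3P = (6, 3)
  4P = (2, 12)
  5P = O

ord(P) = 5


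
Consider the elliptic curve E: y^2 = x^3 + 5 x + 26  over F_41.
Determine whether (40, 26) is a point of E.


Check whether y^2 = x^3 + 5 x + 26 (mod 41) for (x, y) = (40, 26).
LHS: y^2 = 26^2 mod 41 = 20
RHS: x^3 + 5 x + 26 = 40^3 + 5*40 + 26 mod 41 = 20
LHS = RHS

Yes, on the curve


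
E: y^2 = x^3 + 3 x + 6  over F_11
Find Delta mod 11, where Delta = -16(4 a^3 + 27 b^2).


4 a^3 + 27 b^2 = 4*3^3 + 27*6^2 = 108 + 972 = 1080
Delta = -16 * (1080) = -17280
Delta mod 11 = 1

Delta = 1 (mod 11)


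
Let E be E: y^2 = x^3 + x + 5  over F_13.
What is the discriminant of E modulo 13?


4 a^3 + 27 b^2 = 4*1^3 + 27*5^2 = 4 + 675 = 679
Delta = -16 * (679) = -10864
Delta mod 13 = 4

Delta = 4 (mod 13)


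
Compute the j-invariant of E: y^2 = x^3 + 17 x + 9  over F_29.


Delta = -16(4 a^3 + 27 b^2) mod 29 = 26
-1728 * (4 a)^3 = -1728 * (4*17)^3 mod 29 = 23
j = 23 * 26^(-1) mod 29 = 2

j = 2 (mod 29)


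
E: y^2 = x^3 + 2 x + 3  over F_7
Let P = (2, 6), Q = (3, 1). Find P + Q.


P != Q, so use the chord formula.
s = (y2 - y1) / (x2 - x1) = (2) / (1) mod 7 = 2
x3 = s^2 - x1 - x2 mod 7 = 2^2 - 2 - 3 = 6
y3 = s (x1 - x3) - y1 mod 7 = 2 * (2 - 6) - 6 = 0

P + Q = (6, 0)


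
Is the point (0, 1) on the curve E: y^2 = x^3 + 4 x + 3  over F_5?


Check whether y^2 = x^3 + 4 x + 3 (mod 5) for (x, y) = (0, 1).
LHS: y^2 = 1^2 mod 5 = 1
RHS: x^3 + 4 x + 3 = 0^3 + 4*0 + 3 mod 5 = 3
LHS != RHS

No, not on the curve


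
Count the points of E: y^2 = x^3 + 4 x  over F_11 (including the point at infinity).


For each x in F_11, count y with y^2 = x^3 + 4 x + 0 mod 11:
  x = 0: RHS = 0, y in [0]  -> 1 point(s)
  x = 1: RHS = 5, y in [4, 7]  -> 2 point(s)
  x = 2: RHS = 5, y in [4, 7]  -> 2 point(s)
  x = 4: RHS = 3, y in [5, 6]  -> 2 point(s)
  x = 6: RHS = 9, y in [3, 8]  -> 2 point(s)
  x = 8: RHS = 5, y in [4, 7]  -> 2 point(s)
Affine points: 11. Add the point at infinity: total = 12.

#E(F_11) = 12


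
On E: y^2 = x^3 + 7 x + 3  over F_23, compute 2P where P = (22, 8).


Doubling: s = (3 x1^2 + a) / (2 y1)
s = (3*22^2 + 7) / (2*8) mod 23 = 15
x3 = s^2 - 2 x1 mod 23 = 15^2 - 2*22 = 20
y3 = s (x1 - x3) - y1 mod 23 = 15 * (22 - 20) - 8 = 22

2P = (20, 22)


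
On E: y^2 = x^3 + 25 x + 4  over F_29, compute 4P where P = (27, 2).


k = 4 = 100_2 (binary, LSB first: 001)
Double-and-add from P = (27, 2):
  bit 0 = 0: acc unchanged = O
  bit 1 = 0: acc unchanged = O
  bit 2 = 1: acc = O + (14, 16) = (14, 16)

4P = (14, 16)


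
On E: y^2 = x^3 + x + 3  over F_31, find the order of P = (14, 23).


Compute successive multiples of P until we hit O:
  1P = (14, 23)
  2P = (3, 8)
  3P = (1, 6)
  4P = (30, 30)
  5P = (28, 29)
  6P = (5, 3)
  7P = (20, 5)
  8P = (6, 15)
  ... (continuing to 41P)
  41P = O

ord(P) = 41


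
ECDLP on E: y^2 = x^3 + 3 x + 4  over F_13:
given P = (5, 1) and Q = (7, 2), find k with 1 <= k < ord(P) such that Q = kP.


Enumerate multiples of P until we hit Q = (7, 2):
  1P = (5, 1)
  2P = (3, 12)
  3P = (6, 11)
  4P = (11, 4)
  5P = (7, 11)
  6P = (0, 11)
  7P = (12, 0)
  8P = (0, 2)
  9P = (7, 2)
Match found at i = 9.

k = 9


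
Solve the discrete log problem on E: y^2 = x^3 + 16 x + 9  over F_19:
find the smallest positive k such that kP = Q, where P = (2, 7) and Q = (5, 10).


Enumerate multiples of P until we hit Q = (5, 10):
  1P = (2, 7)
  2P = (0, 16)
  3P = (4, 2)
  4P = (5, 10)
Match found at i = 4.

k = 4


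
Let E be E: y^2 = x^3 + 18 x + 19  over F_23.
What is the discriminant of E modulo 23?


4 a^3 + 27 b^2 = 4*18^3 + 27*19^2 = 23328 + 9747 = 33075
Delta = -16 * (33075) = -529200
Delta mod 23 = 7

Delta = 7 (mod 23)


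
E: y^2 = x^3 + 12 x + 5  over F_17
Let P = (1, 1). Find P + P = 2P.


Doubling: s = (3 x1^2 + a) / (2 y1)
s = (3*1^2 + 12) / (2*1) mod 17 = 16
x3 = s^2 - 2 x1 mod 17 = 16^2 - 2*1 = 16
y3 = s (x1 - x3) - y1 mod 17 = 16 * (1 - 16) - 1 = 14

2P = (16, 14)


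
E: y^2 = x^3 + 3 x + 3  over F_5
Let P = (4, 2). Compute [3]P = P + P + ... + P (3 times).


k = 3 = 11_2 (binary, LSB first: 11)
Double-and-add from P = (4, 2):
  bit 0 = 1: acc = O + (4, 2) = (4, 2)
  bit 1 = 1: acc = (4, 2) + (3, 2) = (3, 3)

3P = (3, 3)


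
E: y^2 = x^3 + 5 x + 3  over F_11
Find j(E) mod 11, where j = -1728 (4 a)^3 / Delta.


Delta = -16(4 a^3 + 27 b^2) mod 11 = 3
-1728 * (4 a)^3 = -1728 * (4*5)^3 mod 11 = 8
j = 8 * 3^(-1) mod 11 = 10

j = 10 (mod 11)


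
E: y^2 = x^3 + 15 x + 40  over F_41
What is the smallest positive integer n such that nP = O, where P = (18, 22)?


Compute successive multiples of P until we hit O:
  1P = (18, 22)
  2P = (6, 31)
  3P = (15, 27)
  4P = (29, 10)
  5P = (4, 0)
  6P = (29, 31)
  7P = (15, 14)
  8P = (6, 10)
  ... (continuing to 10P)
  10P = O

ord(P) = 10


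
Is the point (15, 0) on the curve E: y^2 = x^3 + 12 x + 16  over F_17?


Check whether y^2 = x^3 + 12 x + 16 (mod 17) for (x, y) = (15, 0).
LHS: y^2 = 0^2 mod 17 = 0
RHS: x^3 + 12 x + 16 = 15^3 + 12*15 + 16 mod 17 = 1
LHS != RHS

No, not on the curve


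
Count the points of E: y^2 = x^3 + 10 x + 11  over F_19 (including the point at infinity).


For each x in F_19, count y with y^2 = x^3 + 10 x + 11 mod 19:
  x = 0: RHS = 11, y in [7, 12]  -> 2 point(s)
  x = 2: RHS = 1, y in [1, 18]  -> 2 point(s)
  x = 3: RHS = 11, y in [7, 12]  -> 2 point(s)
  x = 4: RHS = 1, y in [1, 18]  -> 2 point(s)
  x = 7: RHS = 6, y in [5, 14]  -> 2 point(s)
  x = 10: RHS = 9, y in [3, 16]  -> 2 point(s)
  x = 12: RHS = 16, y in [4, 15]  -> 2 point(s)
  x = 13: RHS = 1, y in [1, 18]  -> 2 point(s)
  x = 14: RHS = 7, y in [8, 11]  -> 2 point(s)
  x = 16: RHS = 11, y in [7, 12]  -> 2 point(s)
  x = 18: RHS = 0, y in [0]  -> 1 point(s)
Affine points: 21. Add the point at infinity: total = 22.

#E(F_19) = 22


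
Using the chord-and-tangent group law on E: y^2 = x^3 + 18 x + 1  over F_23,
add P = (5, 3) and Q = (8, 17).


P != Q, so use the chord formula.
s = (y2 - y1) / (x2 - x1) = (14) / (3) mod 23 = 20
x3 = s^2 - x1 - x2 mod 23 = 20^2 - 5 - 8 = 19
y3 = s (x1 - x3) - y1 mod 23 = 20 * (5 - 19) - 3 = 16

P + Q = (19, 16)


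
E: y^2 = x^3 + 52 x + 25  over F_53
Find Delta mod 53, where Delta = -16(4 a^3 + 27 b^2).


4 a^3 + 27 b^2 = 4*52^3 + 27*25^2 = 562432 + 16875 = 579307
Delta = -16 * (579307) = -9268912
Delta mod 53 = 46

Delta = 46 (mod 53)


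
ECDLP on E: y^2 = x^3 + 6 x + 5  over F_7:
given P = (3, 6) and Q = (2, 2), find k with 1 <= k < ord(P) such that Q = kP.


Enumerate multiples of P until we hit Q = (2, 2):
  1P = (3, 6)
  2P = (2, 2)
Match found at i = 2.

k = 2


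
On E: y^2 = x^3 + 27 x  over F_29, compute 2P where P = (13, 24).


Doubling: s = (3 x1^2 + a) / (2 y1)
s = (3*13^2 + 27) / (2*24) mod 29 = 22
x3 = s^2 - 2 x1 mod 29 = 22^2 - 2*13 = 23
y3 = s (x1 - x3) - y1 mod 29 = 22 * (13 - 23) - 24 = 17

2P = (23, 17)


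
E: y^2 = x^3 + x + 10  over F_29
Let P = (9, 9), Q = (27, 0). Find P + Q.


P != Q, so use the chord formula.
s = (y2 - y1) / (x2 - x1) = (20) / (18) mod 29 = 14
x3 = s^2 - x1 - x2 mod 29 = 14^2 - 9 - 27 = 15
y3 = s (x1 - x3) - y1 mod 29 = 14 * (9 - 15) - 9 = 23

P + Q = (15, 23)


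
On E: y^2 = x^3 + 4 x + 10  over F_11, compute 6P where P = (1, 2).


k = 6 = 110_2 (binary, LSB first: 011)
Double-and-add from P = (1, 2):
  bit 0 = 0: acc unchanged = O
  bit 1 = 1: acc = O + (10, 7) = (10, 7)
  bit 2 = 1: acc = (10, 7) + (5, 1) = (8, 2)

6P = (8, 2)


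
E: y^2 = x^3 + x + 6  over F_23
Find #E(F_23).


For each x in F_23, count y with y^2 = x^3 + 1 x + 6 mod 23:
  x = 0: RHS = 6, y in [11, 12]  -> 2 point(s)
  x = 1: RHS = 8, y in [10, 13]  -> 2 point(s)
  x = 2: RHS = 16, y in [4, 19]  -> 2 point(s)
  x = 3: RHS = 13, y in [6, 17]  -> 2 point(s)
  x = 9: RHS = 8, y in [10, 13]  -> 2 point(s)
  x = 10: RHS = 4, y in [2, 21]  -> 2 point(s)
  x = 13: RHS = 8, y in [10, 13]  -> 2 point(s)
  x = 14: RHS = 4, y in [2, 21]  -> 2 point(s)
  x = 16: RHS = 1, y in [1, 22]  -> 2 point(s)
  x = 22: RHS = 4, y in [2, 21]  -> 2 point(s)
Affine points: 20. Add the point at infinity: total = 21.

#E(F_23) = 21


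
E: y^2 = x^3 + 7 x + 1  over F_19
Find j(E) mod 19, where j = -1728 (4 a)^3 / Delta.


Delta = -16(4 a^3 + 27 b^2) mod 19 = 17
-1728 * (4 a)^3 = -1728 * (4*7)^3 mod 19 = 7
j = 7 * 17^(-1) mod 19 = 6

j = 6 (mod 19)


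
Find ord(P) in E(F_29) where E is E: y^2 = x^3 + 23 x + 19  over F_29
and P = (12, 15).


Compute successive multiples of P until we hit O:
  1P = (12, 15)
  2P = (28, 13)
  3P = (23, 19)
  4P = (3, 12)
  5P = (27, 9)
  6P = (18, 28)
  7P = (19, 23)
  8P = (7, 28)
  ... (continuing to 23P)
  23P = O

ord(P) = 23


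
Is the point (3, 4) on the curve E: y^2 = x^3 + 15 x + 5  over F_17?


Check whether y^2 = x^3 + 15 x + 5 (mod 17) for (x, y) = (3, 4).
LHS: y^2 = 4^2 mod 17 = 16
RHS: x^3 + 15 x + 5 = 3^3 + 15*3 + 5 mod 17 = 9
LHS != RHS

No, not on the curve


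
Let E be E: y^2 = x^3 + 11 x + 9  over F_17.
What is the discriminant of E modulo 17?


4 a^3 + 27 b^2 = 4*11^3 + 27*9^2 = 5324 + 2187 = 7511
Delta = -16 * (7511) = -120176
Delta mod 17 = 14

Delta = 14 (mod 17)


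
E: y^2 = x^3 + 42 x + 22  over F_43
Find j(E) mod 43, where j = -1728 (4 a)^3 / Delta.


Delta = -16(4 a^3 + 27 b^2) mod 43 = 42
-1728 * (4 a)^3 = -1728 * (4*42)^3 mod 43 = 39
j = 39 * 42^(-1) mod 43 = 4

j = 4 (mod 43)


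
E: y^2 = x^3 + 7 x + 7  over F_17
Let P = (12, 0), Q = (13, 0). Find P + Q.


P != Q, so use the chord formula.
s = (y2 - y1) / (x2 - x1) = (0) / (1) mod 17 = 0
x3 = s^2 - x1 - x2 mod 17 = 0^2 - 12 - 13 = 9
y3 = s (x1 - x3) - y1 mod 17 = 0 * (12 - 9) - 0 = 0

P + Q = (9, 0)


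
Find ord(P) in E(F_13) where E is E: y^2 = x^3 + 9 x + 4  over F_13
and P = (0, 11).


Compute successive multiples of P until we hit O:
  1P = (0, 11)
  2P = (1, 1)
  3P = (8, 4)
  4P = (8, 9)
  5P = (1, 12)
  6P = (0, 2)
  7P = O

ord(P) = 7


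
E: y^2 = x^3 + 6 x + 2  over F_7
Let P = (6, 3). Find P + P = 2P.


Doubling: s = (3 x1^2 + a) / (2 y1)
s = (3*6^2 + 6) / (2*3) mod 7 = 5
x3 = s^2 - 2 x1 mod 7 = 5^2 - 2*6 = 6
y3 = s (x1 - x3) - y1 mod 7 = 5 * (6 - 6) - 3 = 4

2P = (6, 4)


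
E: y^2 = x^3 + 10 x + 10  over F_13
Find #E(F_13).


For each x in F_13, count y with y^2 = x^3 + 10 x + 10 mod 13:
  x = 0: RHS = 10, y in [6, 7]  -> 2 point(s)
  x = 2: RHS = 12, y in [5, 8]  -> 2 point(s)
  x = 4: RHS = 10, y in [6, 7]  -> 2 point(s)
  x = 5: RHS = 3, y in [4, 9]  -> 2 point(s)
  x = 6: RHS = 0, y in [0]  -> 1 point(s)
  x = 8: RHS = 4, y in [2, 11]  -> 2 point(s)
  x = 9: RHS = 10, y in [6, 7]  -> 2 point(s)
  x = 12: RHS = 12, y in [5, 8]  -> 2 point(s)
Affine points: 15. Add the point at infinity: total = 16.

#E(F_13) = 16


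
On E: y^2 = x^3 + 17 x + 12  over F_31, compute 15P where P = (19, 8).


k = 15 = 1111_2 (binary, LSB first: 1111)
Double-and-add from P = (19, 8):
  bit 0 = 1: acc = O + (19, 8) = (19, 8)
  bit 1 = 1: acc = (19, 8) + (25, 29) = (7, 3)
  bit 2 = 1: acc = (7, 3) + (14, 7) = (4, 12)
  bit 3 = 1: acc = (4, 12) + (10, 2) = (6, 12)

15P = (6, 12)


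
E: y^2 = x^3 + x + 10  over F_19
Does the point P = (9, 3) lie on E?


Check whether y^2 = x^3 + 1 x + 10 (mod 19) for (x, y) = (9, 3).
LHS: y^2 = 3^2 mod 19 = 9
RHS: x^3 + 1 x + 10 = 9^3 + 1*9 + 10 mod 19 = 7
LHS != RHS

No, not on the curve


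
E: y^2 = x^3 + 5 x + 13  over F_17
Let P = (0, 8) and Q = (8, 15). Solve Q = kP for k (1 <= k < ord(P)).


Enumerate multiples of P until we hit Q = (8, 15):
  1P = (0, 8)
  2P = (8, 15)
Match found at i = 2.

k = 2


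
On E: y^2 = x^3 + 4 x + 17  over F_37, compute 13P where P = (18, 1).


k = 13 = 1101_2 (binary, LSB first: 1011)
Double-and-add from P = (18, 1):
  bit 0 = 1: acc = O + (18, 1) = (18, 1)
  bit 1 = 0: acc unchanged = (18, 1)
  bit 2 = 1: acc = (18, 1) + (36, 7) = (16, 12)
  bit 3 = 1: acc = (16, 12) + (30, 33) = (21, 36)

13P = (21, 36)


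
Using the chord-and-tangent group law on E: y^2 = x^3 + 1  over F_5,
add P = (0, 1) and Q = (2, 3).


P != Q, so use the chord formula.
s = (y2 - y1) / (x2 - x1) = (2) / (2) mod 5 = 1
x3 = s^2 - x1 - x2 mod 5 = 1^2 - 0 - 2 = 4
y3 = s (x1 - x3) - y1 mod 5 = 1 * (0 - 4) - 1 = 0

P + Q = (4, 0)


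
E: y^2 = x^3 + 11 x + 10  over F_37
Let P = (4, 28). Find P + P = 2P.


Doubling: s = (3 x1^2 + a) / (2 y1)
s = (3*4^2 + 11) / (2*28) mod 37 = 7
x3 = s^2 - 2 x1 mod 37 = 7^2 - 2*4 = 4
y3 = s (x1 - x3) - y1 mod 37 = 7 * (4 - 4) - 28 = 9

2P = (4, 9)


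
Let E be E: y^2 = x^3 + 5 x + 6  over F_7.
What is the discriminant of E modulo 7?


4 a^3 + 27 b^2 = 4*5^3 + 27*6^2 = 500 + 972 = 1472
Delta = -16 * (1472) = -23552
Delta mod 7 = 3

Delta = 3 (mod 7)


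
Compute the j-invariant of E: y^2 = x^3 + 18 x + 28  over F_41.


Delta = -16(4 a^3 + 27 b^2) mod 41 = 29
-1728 * (4 a)^3 = -1728 * (4*18)^3 mod 41 = 14
j = 14 * 29^(-1) mod 41 = 33

j = 33 (mod 41)


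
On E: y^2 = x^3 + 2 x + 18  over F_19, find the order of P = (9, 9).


Compute successive multiples of P until we hit O:
  1P = (9, 9)
  2P = (5, 18)
  3P = (16, 2)
  4P = (14, 15)
  5P = (2, 7)
  6P = (17, 5)
  7P = (17, 14)
  8P = (2, 12)
  ... (continuing to 13P)
  13P = O

ord(P) = 13


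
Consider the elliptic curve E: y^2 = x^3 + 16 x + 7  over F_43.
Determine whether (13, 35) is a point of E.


Check whether y^2 = x^3 + 16 x + 7 (mod 43) for (x, y) = (13, 35).
LHS: y^2 = 35^2 mod 43 = 21
RHS: x^3 + 16 x + 7 = 13^3 + 16*13 + 7 mod 43 = 4
LHS != RHS

No, not on the curve


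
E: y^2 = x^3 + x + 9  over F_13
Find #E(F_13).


For each x in F_13, count y with y^2 = x^3 + 1 x + 9 mod 13:
  x = 0: RHS = 9, y in [3, 10]  -> 2 point(s)
  x = 3: RHS = 0, y in [0]  -> 1 point(s)
  x = 4: RHS = 12, y in [5, 8]  -> 2 point(s)
  x = 5: RHS = 9, y in [3, 10]  -> 2 point(s)
  x = 6: RHS = 10, y in [6, 7]  -> 2 point(s)
  x = 8: RHS = 9, y in [3, 10]  -> 2 point(s)
  x = 11: RHS = 12, y in [5, 8]  -> 2 point(s)
Affine points: 13. Add the point at infinity: total = 14.

#E(F_13) = 14


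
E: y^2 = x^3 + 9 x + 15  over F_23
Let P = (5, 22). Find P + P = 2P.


Doubling: s = (3 x1^2 + a) / (2 y1)
s = (3*5^2 + 9) / (2*22) mod 23 = 4
x3 = s^2 - 2 x1 mod 23 = 4^2 - 2*5 = 6
y3 = s (x1 - x3) - y1 mod 23 = 4 * (5 - 6) - 22 = 20

2P = (6, 20)


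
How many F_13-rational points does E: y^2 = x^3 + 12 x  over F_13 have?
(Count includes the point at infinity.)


For each x in F_13, count y with y^2 = x^3 + 12 x + 0 mod 13:
  x = 0: RHS = 0, y in [0]  -> 1 point(s)
  x = 1: RHS = 0, y in [0]  -> 1 point(s)
  x = 5: RHS = 3, y in [4, 9]  -> 2 point(s)
  x = 8: RHS = 10, y in [6, 7]  -> 2 point(s)
  x = 12: RHS = 0, y in [0]  -> 1 point(s)
Affine points: 7. Add the point at infinity: total = 8.

#E(F_13) = 8


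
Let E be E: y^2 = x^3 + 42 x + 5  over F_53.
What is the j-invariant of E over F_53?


Delta = -16(4 a^3 + 27 b^2) mod 53 = 25
-1728 * (4 a)^3 = -1728 * (4*42)^3 mod 53 = 45
j = 45 * 25^(-1) mod 53 = 23

j = 23 (mod 53)


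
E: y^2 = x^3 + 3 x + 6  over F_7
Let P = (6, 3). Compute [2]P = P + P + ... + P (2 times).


k = 2 = 10_2 (binary, LSB first: 01)
Double-and-add from P = (6, 3):
  bit 0 = 0: acc unchanged = O
  bit 1 = 1: acc = O + (3, 0) = (3, 0)

2P = (3, 0)


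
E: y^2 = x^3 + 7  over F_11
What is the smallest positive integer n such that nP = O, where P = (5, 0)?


Compute successive multiples of P until we hit O:
  1P = (5, 0)
  2P = O

ord(P) = 2


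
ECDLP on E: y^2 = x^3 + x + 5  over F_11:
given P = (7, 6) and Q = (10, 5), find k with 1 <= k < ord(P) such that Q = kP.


Enumerate multiples of P until we hit Q = (10, 5):
  1P = (7, 6)
  2P = (0, 7)
  3P = (2, 9)
  4P = (5, 6)
  5P = (10, 5)
Match found at i = 5.

k = 5


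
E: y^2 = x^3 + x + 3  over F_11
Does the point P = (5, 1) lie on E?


Check whether y^2 = x^3 + 1 x + 3 (mod 11) for (x, y) = (5, 1).
LHS: y^2 = 1^2 mod 11 = 1
RHS: x^3 + 1 x + 3 = 5^3 + 1*5 + 3 mod 11 = 1
LHS = RHS

Yes, on the curve


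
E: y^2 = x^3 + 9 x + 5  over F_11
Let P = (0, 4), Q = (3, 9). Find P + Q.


P != Q, so use the chord formula.
s = (y2 - y1) / (x2 - x1) = (5) / (3) mod 11 = 9
x3 = s^2 - x1 - x2 mod 11 = 9^2 - 0 - 3 = 1
y3 = s (x1 - x3) - y1 mod 11 = 9 * (0 - 1) - 4 = 9

P + Q = (1, 9)


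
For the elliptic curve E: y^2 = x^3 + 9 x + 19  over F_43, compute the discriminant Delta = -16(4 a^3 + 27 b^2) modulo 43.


4 a^3 + 27 b^2 = 4*9^3 + 27*19^2 = 2916 + 9747 = 12663
Delta = -16 * (12663) = -202608
Delta mod 43 = 8

Delta = 8 (mod 43)


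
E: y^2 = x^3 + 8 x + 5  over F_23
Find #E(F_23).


For each x in F_23, count y with y^2 = x^3 + 8 x + 5 mod 23:
  x = 2: RHS = 6, y in [11, 12]  -> 2 point(s)
  x = 4: RHS = 9, y in [3, 20]  -> 2 point(s)
  x = 5: RHS = 9, y in [3, 20]  -> 2 point(s)
  x = 6: RHS = 16, y in [4, 19]  -> 2 point(s)
  x = 7: RHS = 13, y in [6, 17]  -> 2 point(s)
  x = 8: RHS = 6, y in [11, 12]  -> 2 point(s)
  x = 9: RHS = 1, y in [1, 22]  -> 2 point(s)
  x = 10: RHS = 4, y in [2, 21]  -> 2 point(s)
  x = 12: RHS = 12, y in [9, 14]  -> 2 point(s)
  x = 13: RHS = 6, y in [11, 12]  -> 2 point(s)
  x = 14: RHS = 9, y in [3, 20]  -> 2 point(s)
  x = 15: RHS = 4, y in [2, 21]  -> 2 point(s)
  x = 18: RHS = 1, y in [1, 22]  -> 2 point(s)
  x = 19: RHS = 1, y in [1, 22]  -> 2 point(s)
  x = 20: RHS = 0, y in [0]  -> 1 point(s)
  x = 21: RHS = 4, y in [2, 21]  -> 2 point(s)
Affine points: 31. Add the point at infinity: total = 32.

#E(F_23) = 32


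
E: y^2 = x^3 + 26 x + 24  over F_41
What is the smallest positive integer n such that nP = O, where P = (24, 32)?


Compute successive multiples of P until we hit O:
  1P = (24, 32)
  2P = (24, 9)
  3P = O

ord(P) = 3


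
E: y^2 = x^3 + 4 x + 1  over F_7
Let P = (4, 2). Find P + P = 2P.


Doubling: s = (3 x1^2 + a) / (2 y1)
s = (3*4^2 + 4) / (2*2) mod 7 = 6
x3 = s^2 - 2 x1 mod 7 = 6^2 - 2*4 = 0
y3 = s (x1 - x3) - y1 mod 7 = 6 * (4 - 0) - 2 = 1

2P = (0, 1)


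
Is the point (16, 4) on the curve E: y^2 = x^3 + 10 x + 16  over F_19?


Check whether y^2 = x^3 + 10 x + 16 (mod 19) for (x, y) = (16, 4).
LHS: y^2 = 4^2 mod 19 = 16
RHS: x^3 + 10 x + 16 = 16^3 + 10*16 + 16 mod 19 = 16
LHS = RHS

Yes, on the curve


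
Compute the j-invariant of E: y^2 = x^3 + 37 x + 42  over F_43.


Delta = -16(4 a^3 + 27 b^2) mod 43 = 19
-1728 * (4 a)^3 = -1728 * (4*37)^3 mod 43 = 39
j = 39 * 19^(-1) mod 43 = 36

j = 36 (mod 43)


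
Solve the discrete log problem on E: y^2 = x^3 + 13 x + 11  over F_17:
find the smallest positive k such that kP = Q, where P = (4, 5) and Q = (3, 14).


Enumerate multiples of P until we hit Q = (3, 14):
  1P = (4, 5)
  2P = (10, 6)
  3P = (12, 5)
  4P = (1, 12)
  5P = (8, 10)
  6P = (14, 8)
  7P = (3, 14)
Match found at i = 7.

k = 7


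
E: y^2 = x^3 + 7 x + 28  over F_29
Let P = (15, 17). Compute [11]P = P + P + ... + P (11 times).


k = 11 = 1011_2 (binary, LSB first: 1101)
Double-and-add from P = (15, 17):
  bit 0 = 1: acc = O + (15, 17) = (15, 17)
  bit 1 = 1: acc = (15, 17) + (8, 4) = (13, 24)
  bit 2 = 0: acc unchanged = (13, 24)
  bit 3 = 1: acc = (13, 24) + (26, 3) = (12, 19)

11P = (12, 19)


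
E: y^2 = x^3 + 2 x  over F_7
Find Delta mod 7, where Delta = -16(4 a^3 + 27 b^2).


4 a^3 + 27 b^2 = 4*2^3 + 27*0^2 = 32 + 0 = 32
Delta = -16 * (32) = -512
Delta mod 7 = 6

Delta = 6 (mod 7)


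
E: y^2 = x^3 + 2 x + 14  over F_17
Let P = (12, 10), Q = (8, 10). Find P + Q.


P != Q, so use the chord formula.
s = (y2 - y1) / (x2 - x1) = (0) / (13) mod 17 = 0
x3 = s^2 - x1 - x2 mod 17 = 0^2 - 12 - 8 = 14
y3 = s (x1 - x3) - y1 mod 17 = 0 * (12 - 14) - 10 = 7

P + Q = (14, 7)


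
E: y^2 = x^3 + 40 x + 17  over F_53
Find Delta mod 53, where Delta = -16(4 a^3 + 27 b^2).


4 a^3 + 27 b^2 = 4*40^3 + 27*17^2 = 256000 + 7803 = 263803
Delta = -16 * (263803) = -4220848
Delta mod 53 = 19

Delta = 19 (mod 53)


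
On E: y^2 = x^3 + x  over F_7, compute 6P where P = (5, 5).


k = 6 = 110_2 (binary, LSB first: 011)
Double-and-add from P = (5, 5):
  bit 0 = 0: acc unchanged = O
  bit 1 = 1: acc = O + (1, 3) = (1, 3)
  bit 2 = 1: acc = (1, 3) + (0, 0) = (1, 4)

6P = (1, 4)


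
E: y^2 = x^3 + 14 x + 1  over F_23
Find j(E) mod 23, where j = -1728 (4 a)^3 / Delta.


Delta = -16(4 a^3 + 27 b^2) mod 23 = 17
-1728 * (4 a)^3 = -1728 * (4*14)^3 mod 23 = 13
j = 13 * 17^(-1) mod 23 = 17

j = 17 (mod 23)


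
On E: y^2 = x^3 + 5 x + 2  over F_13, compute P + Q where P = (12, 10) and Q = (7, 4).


P != Q, so use the chord formula.
s = (y2 - y1) / (x2 - x1) = (7) / (8) mod 13 = 9
x3 = s^2 - x1 - x2 mod 13 = 9^2 - 12 - 7 = 10
y3 = s (x1 - x3) - y1 mod 13 = 9 * (12 - 10) - 10 = 8

P + Q = (10, 8)


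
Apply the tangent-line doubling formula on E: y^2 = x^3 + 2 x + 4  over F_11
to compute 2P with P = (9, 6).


Doubling: s = (3 x1^2 + a) / (2 y1)
s = (3*9^2 + 2) / (2*6) mod 11 = 3
x3 = s^2 - 2 x1 mod 11 = 3^2 - 2*9 = 2
y3 = s (x1 - x3) - y1 mod 11 = 3 * (9 - 2) - 6 = 4

2P = (2, 4)


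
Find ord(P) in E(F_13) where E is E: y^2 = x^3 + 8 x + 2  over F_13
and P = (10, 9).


Compute successive multiples of P until we hit O:
  1P = (10, 9)
  2P = (3, 1)
  3P = (9, 7)
  4P = (11, 2)
  5P = (2, 0)
  6P = (11, 11)
  7P = (9, 6)
  8P = (3, 12)
  ... (continuing to 10P)
  10P = O

ord(P) = 10


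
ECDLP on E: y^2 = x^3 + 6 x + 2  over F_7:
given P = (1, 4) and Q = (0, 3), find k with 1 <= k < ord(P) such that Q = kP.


Enumerate multiples of P until we hit Q = (0, 3):
  1P = (1, 4)
  2P = (2, 1)
  3P = (6, 4)
  4P = (0, 3)
Match found at i = 4.

k = 4


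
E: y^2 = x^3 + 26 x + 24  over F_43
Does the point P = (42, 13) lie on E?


Check whether y^2 = x^3 + 26 x + 24 (mod 43) for (x, y) = (42, 13).
LHS: y^2 = 13^2 mod 43 = 40
RHS: x^3 + 26 x + 24 = 42^3 + 26*42 + 24 mod 43 = 40
LHS = RHS

Yes, on the curve


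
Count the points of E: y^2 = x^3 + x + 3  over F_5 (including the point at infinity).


For each x in F_5, count y with y^2 = x^3 + 1 x + 3 mod 5:
  x = 1: RHS = 0, y in [0]  -> 1 point(s)
  x = 4: RHS = 1, y in [1, 4]  -> 2 point(s)
Affine points: 3. Add the point at infinity: total = 4.

#E(F_5) = 4


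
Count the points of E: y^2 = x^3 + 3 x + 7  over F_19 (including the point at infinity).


For each x in F_19, count y with y^2 = x^3 + 3 x + 7 mod 19:
  x = 0: RHS = 7, y in [8, 11]  -> 2 point(s)
  x = 1: RHS = 11, y in [7, 12]  -> 2 point(s)
  x = 3: RHS = 5, y in [9, 10]  -> 2 point(s)
  x = 4: RHS = 7, y in [8, 11]  -> 2 point(s)
  x = 8: RHS = 11, y in [7, 12]  -> 2 point(s)
  x = 10: RHS = 11, y in [7, 12]  -> 2 point(s)
  x = 12: RHS = 4, y in [2, 17]  -> 2 point(s)
  x = 13: RHS = 1, y in [1, 18]  -> 2 point(s)
  x = 14: RHS = 0, y in [0]  -> 1 point(s)
  x = 15: RHS = 7, y in [8, 11]  -> 2 point(s)
  x = 16: RHS = 9, y in [3, 16]  -> 2 point(s)
Affine points: 21. Add the point at infinity: total = 22.

#E(F_19) = 22


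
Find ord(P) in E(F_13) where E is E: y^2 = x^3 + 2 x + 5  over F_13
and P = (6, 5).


Compute successive multiples of P until we hit O:
  1P = (6, 5)
  2P = (5, 6)
  3P = (3, 5)
  4P = (4, 8)
  5P = (2, 2)
  6P = (8, 0)
  7P = (2, 11)
  8P = (4, 5)
  ... (continuing to 12P)
  12P = O

ord(P) = 12


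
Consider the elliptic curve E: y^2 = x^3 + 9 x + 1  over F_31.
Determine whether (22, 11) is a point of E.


Check whether y^2 = x^3 + 9 x + 1 (mod 31) for (x, y) = (22, 11).
LHS: y^2 = 11^2 mod 31 = 28
RHS: x^3 + 9 x + 1 = 22^3 + 9*22 + 1 mod 31 = 28
LHS = RHS

Yes, on the curve


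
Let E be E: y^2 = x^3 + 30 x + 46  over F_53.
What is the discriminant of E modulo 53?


4 a^3 + 27 b^2 = 4*30^3 + 27*46^2 = 108000 + 57132 = 165132
Delta = -16 * (165132) = -2642112
Delta mod 53 = 44

Delta = 44 (mod 53)


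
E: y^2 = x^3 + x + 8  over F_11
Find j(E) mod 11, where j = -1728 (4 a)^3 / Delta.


Delta = -16(4 a^3 + 27 b^2) mod 11 = 8
-1728 * (4 a)^3 = -1728 * (4*1)^3 mod 11 = 2
j = 2 * 8^(-1) mod 11 = 3

j = 3 (mod 11)


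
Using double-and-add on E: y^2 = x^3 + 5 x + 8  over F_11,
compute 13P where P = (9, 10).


k = 13 = 1101_2 (binary, LSB first: 1011)
Double-and-add from P = (9, 10):
  bit 0 = 1: acc = O + (9, 10) = (9, 10)
  bit 1 = 0: acc unchanged = (9, 10)
  bit 2 = 1: acc = (9, 10) + (1, 5) = (5, 9)
  bit 3 = 1: acc = (5, 9) + (7, 10) = (2, 9)

13P = (2, 9)


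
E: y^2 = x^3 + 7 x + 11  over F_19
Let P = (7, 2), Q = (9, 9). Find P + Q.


P != Q, so use the chord formula.
s = (y2 - y1) / (x2 - x1) = (7) / (2) mod 19 = 13
x3 = s^2 - x1 - x2 mod 19 = 13^2 - 7 - 9 = 1
y3 = s (x1 - x3) - y1 mod 19 = 13 * (7 - 1) - 2 = 0

P + Q = (1, 0)


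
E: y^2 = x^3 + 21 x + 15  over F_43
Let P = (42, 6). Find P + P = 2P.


Doubling: s = (3 x1^2 + a) / (2 y1)
s = (3*42^2 + 21) / (2*6) mod 43 = 2
x3 = s^2 - 2 x1 mod 43 = 2^2 - 2*42 = 6
y3 = s (x1 - x3) - y1 mod 43 = 2 * (42 - 6) - 6 = 23

2P = (6, 23)


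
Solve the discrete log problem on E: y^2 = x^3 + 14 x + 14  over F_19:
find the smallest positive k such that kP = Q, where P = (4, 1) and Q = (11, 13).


Enumerate multiples of P until we hit Q = (11, 13):
  1P = (4, 1)
  2P = (3, 11)
  3P = (17, 15)
  4P = (14, 16)
  5P = (8, 12)
  6P = (11, 13)
Match found at i = 6.

k = 6


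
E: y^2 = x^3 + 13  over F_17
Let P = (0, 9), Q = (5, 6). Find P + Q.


P != Q, so use the chord formula.
s = (y2 - y1) / (x2 - x1) = (14) / (5) mod 17 = 13
x3 = s^2 - x1 - x2 mod 17 = 13^2 - 0 - 5 = 11
y3 = s (x1 - x3) - y1 mod 17 = 13 * (0 - 11) - 9 = 1

P + Q = (11, 1)
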